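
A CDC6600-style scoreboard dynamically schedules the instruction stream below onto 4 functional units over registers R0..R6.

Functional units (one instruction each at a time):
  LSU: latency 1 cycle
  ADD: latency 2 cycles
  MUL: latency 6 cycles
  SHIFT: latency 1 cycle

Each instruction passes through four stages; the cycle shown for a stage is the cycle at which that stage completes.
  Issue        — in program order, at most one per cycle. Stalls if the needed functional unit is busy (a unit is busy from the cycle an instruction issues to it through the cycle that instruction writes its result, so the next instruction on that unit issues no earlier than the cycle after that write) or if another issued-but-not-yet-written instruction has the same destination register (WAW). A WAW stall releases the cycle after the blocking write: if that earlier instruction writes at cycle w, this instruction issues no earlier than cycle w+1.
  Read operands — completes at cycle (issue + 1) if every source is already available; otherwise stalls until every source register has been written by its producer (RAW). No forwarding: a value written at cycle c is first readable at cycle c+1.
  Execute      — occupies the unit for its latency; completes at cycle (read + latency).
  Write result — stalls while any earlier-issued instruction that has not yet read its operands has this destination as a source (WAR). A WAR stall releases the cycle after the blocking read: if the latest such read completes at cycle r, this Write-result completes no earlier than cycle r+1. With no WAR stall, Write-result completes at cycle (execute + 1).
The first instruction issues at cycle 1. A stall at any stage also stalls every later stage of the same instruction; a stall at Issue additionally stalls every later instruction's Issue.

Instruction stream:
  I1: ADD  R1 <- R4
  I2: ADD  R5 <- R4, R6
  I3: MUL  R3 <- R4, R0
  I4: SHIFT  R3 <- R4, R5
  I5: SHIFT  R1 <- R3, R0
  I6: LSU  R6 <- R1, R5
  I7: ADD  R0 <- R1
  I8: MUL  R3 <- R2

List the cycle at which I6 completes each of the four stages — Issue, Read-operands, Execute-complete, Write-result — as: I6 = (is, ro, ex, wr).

[1] I1 issues→ADD
[2] I1 reads
[4] I1 exec-done
[5] I1 writes R1
[6] I2 issues→ADD
[7] I2 reads · I3 issues→MUL
[8] I3 reads
[9] I2 exec-done
[10] I2 writes R5
[14] I3 exec-done
[15] I3 writes R3
[16] I4 issues→SHIFT
[17] I4 reads
[18] I4 exec-done
[19] I4 writes R3
[20] I5 issues→SHIFT
[21] I5 reads · I6 issues→LSU
[22] I5 exec-done · I7 issues→ADD
[23] I5 writes R1 · I8 issues→MUL
[24] I6 reads · I7 reads · I8 reads
[25] I6 exec-done
[26] I6 writes R6 · I7 exec-done
[27] I7 writes R0
[30] I8 exec-done
[31] I8 writes R3

I6 = (21, 24, 25, 26)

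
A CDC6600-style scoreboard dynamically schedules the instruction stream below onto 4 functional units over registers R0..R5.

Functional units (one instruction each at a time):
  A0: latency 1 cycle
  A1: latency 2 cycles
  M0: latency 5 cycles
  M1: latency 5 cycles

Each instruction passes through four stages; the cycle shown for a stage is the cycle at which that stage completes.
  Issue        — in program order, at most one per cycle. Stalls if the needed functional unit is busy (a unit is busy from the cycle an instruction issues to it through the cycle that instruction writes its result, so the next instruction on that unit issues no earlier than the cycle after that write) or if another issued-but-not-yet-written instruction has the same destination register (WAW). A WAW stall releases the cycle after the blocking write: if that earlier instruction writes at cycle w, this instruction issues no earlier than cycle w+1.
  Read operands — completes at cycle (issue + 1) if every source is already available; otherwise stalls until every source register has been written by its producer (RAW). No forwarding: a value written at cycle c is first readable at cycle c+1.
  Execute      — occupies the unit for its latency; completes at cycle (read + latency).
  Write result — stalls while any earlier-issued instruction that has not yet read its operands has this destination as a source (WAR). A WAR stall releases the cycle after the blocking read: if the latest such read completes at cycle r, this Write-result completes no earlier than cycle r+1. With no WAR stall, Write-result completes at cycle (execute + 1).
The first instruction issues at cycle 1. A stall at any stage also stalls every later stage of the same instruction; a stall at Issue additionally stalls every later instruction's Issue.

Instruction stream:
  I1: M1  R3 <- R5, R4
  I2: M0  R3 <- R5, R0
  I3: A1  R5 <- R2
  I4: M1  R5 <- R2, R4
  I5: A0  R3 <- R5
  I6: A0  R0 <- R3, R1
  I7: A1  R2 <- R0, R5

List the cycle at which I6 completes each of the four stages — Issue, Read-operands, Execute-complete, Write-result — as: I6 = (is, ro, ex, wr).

I6 = (26, 27, 28, 29)

1) issue 1, read 2, done 7, write 8
2) issue 9, read 10, done 15, write 16  <WAW R3: wait I1 write@8>
3) issue 10, read 11, done 13, write 14
4) issue 15, read 16, done 21, write 22  <WAW R5: wait I3 write@14>
5) issue 17, read 23, done 24, write 25  <WAW R3: wait I2 write@16 / RAW R5: wait I4 write@22>
6) issue 26, read 27, done 28, write 29  <struct: A0 busy until I5 writes@25>
7) issue 27, read 30, done 32, write 33  <RAW R0: wait I6 write@29>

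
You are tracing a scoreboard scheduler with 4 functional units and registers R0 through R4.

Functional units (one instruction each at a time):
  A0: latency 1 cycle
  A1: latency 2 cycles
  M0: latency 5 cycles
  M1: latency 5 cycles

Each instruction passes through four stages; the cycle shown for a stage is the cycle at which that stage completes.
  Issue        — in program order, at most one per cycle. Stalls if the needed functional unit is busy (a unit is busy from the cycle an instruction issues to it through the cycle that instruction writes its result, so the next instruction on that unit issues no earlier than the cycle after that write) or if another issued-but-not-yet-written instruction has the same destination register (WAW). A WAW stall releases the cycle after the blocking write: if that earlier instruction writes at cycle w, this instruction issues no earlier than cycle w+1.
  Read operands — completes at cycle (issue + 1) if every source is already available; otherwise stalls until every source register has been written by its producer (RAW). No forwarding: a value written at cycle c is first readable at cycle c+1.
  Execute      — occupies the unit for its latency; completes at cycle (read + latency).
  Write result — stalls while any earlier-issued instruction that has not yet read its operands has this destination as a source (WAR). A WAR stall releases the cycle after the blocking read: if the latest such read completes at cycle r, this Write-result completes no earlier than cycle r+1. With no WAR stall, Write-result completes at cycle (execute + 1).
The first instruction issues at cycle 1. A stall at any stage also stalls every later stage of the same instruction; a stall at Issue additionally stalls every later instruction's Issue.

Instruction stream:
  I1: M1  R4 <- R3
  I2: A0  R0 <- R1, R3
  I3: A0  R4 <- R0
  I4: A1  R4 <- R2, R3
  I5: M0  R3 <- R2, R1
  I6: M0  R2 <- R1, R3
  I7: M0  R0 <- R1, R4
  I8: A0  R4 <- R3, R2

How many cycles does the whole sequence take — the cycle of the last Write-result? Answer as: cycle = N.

cycle = 37

[1] I1→M1
[2] I1 RO, I2→A0
[3] I2 RO
[4] I2 EX
[5] I2 WR R0
[7] I1 EX
[8] I1 WR R4
[9] I3→A0
[10] I3 RO
[11] I3 EX
[12] I3 WR R4
[13] I4→A1
[14] I4 RO, I5→M0
[15] I5 RO
[16] I4 EX
[17] I4 WR R4
[20] I5 EX
[21] I5 WR R3
[22] I6→M0
[23] I6 RO
[28] I6 EX
[29] I6 WR R2
[30] I7→M0
[31] I7 RO, I8→A0
[32] I8 RO
[33] I8 EX
[34] I8 WR R4
[36] I7 EX
[37] I7 WR R0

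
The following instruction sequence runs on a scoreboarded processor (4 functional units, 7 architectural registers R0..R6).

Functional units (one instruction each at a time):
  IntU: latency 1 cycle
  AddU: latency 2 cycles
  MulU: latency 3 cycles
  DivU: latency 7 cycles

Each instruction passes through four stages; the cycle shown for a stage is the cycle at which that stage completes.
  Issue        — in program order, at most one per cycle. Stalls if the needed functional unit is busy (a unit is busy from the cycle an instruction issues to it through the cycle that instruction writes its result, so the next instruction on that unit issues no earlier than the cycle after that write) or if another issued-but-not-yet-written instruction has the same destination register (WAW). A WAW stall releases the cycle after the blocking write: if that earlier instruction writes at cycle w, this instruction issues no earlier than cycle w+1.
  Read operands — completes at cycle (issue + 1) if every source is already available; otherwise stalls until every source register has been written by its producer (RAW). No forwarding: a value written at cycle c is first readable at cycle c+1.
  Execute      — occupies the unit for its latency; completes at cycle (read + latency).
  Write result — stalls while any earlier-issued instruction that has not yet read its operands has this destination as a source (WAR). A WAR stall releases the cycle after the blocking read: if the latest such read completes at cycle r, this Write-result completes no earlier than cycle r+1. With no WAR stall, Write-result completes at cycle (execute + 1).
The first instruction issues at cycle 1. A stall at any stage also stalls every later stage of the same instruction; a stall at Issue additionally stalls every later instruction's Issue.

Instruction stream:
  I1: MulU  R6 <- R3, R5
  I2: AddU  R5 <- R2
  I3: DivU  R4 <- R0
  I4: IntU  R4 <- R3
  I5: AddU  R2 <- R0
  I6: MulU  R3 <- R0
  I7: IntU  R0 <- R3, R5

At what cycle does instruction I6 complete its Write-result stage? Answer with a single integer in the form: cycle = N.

I1: IS=1 RO=2 EX=5 WR=6
I2: IS=2 RO=3 EX=5 WR=6
I3: IS=3 RO=4 EX=11 WR=12
I4: IS=13 RO=14 EX=15 WR=16  [WAW R4: wait I3 write@12]
I5: IS=14 RO=15 EX=17 WR=18
I6: IS=15 RO=16 EX=19 WR=20
I7: IS=17 RO=21 EX=22 WR=23  [struct: IntU busy until I4 writes@16; RAW R3: wait I6 write@20]

cycle = 20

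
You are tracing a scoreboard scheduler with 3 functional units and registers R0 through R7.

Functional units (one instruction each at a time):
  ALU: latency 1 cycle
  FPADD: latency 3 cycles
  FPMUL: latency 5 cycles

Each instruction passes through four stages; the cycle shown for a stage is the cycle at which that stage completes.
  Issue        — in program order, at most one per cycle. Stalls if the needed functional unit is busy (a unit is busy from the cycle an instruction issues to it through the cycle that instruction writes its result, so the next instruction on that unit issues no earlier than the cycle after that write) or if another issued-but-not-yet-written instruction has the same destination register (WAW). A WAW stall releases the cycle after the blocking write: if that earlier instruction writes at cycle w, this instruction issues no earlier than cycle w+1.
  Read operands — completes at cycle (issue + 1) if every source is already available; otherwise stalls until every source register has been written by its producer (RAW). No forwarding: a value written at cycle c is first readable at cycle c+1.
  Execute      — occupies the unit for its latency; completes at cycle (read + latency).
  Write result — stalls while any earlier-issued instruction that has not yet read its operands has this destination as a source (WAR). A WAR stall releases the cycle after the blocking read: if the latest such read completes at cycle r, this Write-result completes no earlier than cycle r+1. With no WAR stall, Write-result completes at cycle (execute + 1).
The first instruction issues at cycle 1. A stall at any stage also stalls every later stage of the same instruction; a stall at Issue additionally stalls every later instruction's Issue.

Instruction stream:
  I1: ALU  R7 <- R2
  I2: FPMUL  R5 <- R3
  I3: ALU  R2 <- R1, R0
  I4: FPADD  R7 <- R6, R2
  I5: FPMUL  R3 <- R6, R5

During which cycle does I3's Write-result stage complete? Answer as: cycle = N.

[I1] 1/2/3/4
[I2] 2/3/8/9
[I3] 5/6/7/8  (struct: ALU busy until I1 writes@4)
[I4] 6/9/12/13  (RAW R2: wait I3 write@8)
[I5] 10/11/16/17  (struct: FPMUL busy until I2 writes@9)

cycle = 8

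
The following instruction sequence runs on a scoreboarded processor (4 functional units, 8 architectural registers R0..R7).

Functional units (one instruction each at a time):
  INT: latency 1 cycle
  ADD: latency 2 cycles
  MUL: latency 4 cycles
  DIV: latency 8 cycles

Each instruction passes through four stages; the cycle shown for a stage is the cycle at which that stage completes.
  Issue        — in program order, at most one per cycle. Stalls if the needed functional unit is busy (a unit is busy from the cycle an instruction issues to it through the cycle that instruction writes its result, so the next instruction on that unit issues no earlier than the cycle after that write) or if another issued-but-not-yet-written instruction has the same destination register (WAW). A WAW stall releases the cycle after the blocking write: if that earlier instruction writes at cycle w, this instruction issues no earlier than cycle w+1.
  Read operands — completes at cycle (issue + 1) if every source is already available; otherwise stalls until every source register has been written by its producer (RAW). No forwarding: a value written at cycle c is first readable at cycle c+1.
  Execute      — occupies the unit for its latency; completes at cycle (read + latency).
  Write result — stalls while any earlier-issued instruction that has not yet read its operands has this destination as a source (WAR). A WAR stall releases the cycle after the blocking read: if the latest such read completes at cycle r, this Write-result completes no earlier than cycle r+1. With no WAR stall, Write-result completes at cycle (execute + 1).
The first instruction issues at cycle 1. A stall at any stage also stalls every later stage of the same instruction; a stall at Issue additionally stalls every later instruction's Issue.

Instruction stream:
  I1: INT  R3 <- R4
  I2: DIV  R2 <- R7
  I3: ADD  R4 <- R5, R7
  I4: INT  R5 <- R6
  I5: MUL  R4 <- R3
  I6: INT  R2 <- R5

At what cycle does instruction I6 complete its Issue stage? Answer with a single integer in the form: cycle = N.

I1 -> (1, 2, 3, 4)
I2 -> (2, 3, 11, 12)
I3 -> (3, 4, 6, 7)
I4 -> (5, 6, 7, 8)  // struct: INT busy until I1 writes@4
I5 -> (8, 9, 13, 14)  // WAW R4: wait I3 write@7
I6 -> (13, 14, 15, 16)  // WAW R2: wait I2 write@12

cycle = 13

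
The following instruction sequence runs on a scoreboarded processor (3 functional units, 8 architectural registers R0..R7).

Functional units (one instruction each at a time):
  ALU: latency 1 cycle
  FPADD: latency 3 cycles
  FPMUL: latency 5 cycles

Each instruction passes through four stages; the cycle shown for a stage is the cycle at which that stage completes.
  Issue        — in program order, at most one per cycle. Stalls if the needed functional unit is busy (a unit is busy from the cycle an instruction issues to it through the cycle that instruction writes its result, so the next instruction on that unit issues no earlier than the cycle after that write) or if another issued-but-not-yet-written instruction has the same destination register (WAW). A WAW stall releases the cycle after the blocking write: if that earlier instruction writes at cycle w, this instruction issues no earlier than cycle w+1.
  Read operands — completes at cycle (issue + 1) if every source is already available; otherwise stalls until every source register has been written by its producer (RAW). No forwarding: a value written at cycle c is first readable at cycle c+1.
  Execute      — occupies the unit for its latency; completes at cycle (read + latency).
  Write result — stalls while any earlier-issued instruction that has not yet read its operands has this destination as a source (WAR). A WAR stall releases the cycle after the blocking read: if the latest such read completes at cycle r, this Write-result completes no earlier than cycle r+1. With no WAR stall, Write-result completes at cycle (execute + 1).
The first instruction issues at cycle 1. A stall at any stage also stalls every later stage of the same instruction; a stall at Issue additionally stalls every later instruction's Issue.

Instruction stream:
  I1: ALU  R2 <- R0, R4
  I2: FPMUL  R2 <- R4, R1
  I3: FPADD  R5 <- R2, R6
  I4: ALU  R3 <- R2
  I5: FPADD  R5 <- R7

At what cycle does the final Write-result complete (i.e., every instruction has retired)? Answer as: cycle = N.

1) issue 1, read 2, done 3, write 4
2) issue 5, read 6, done 11, write 12  <WAW R2: wait I1 write@4>
3) issue 6, read 13, done 16, write 17  <RAW R2: wait I2 write@12>
4) issue 7, read 13, done 14, write 15  <RAW R2: wait I2 write@12>
5) issue 18, read 19, done 22, write 23  <struct: FPADD busy until I3 writes@17>

cycle = 23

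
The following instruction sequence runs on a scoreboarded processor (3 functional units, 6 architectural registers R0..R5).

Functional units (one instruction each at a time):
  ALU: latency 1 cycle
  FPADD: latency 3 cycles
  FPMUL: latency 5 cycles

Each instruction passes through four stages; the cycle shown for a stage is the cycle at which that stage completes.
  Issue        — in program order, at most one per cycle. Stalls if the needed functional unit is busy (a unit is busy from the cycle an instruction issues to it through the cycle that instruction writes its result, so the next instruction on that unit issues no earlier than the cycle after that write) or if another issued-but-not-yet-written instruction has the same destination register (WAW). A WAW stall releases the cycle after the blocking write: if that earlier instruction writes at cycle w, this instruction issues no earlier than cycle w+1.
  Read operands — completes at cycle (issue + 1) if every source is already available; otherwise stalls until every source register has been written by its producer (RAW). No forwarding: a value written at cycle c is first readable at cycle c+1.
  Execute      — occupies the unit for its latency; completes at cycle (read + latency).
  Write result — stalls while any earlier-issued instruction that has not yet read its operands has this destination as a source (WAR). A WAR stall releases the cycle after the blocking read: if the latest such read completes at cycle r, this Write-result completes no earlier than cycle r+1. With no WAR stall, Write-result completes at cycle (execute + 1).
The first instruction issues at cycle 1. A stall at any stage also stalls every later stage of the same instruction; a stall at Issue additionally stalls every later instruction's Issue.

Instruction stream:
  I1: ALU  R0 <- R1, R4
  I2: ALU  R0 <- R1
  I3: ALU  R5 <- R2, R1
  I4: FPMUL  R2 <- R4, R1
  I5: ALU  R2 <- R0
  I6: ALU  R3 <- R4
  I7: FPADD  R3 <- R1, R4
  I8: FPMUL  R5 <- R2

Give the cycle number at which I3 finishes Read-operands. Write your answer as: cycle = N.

cycle = 10

c1: I1→ALU
c2: I1 RO
c3: I1 EX
c4: I1 WR R0
c5: I2→ALU
c6: I2 RO
c7: I2 EX
c8: I2 WR R0
c9: I3→ALU
c10: I3 RO · I4→FPMUL
c11: I3 EX · I4 RO
c12: I3 WR R5
c16: I4 EX
c17: I4 WR R2
c18: I5→ALU
c19: I5 RO
c20: I5 EX
c21: I5 WR R2
c22: I6→ALU
c23: I6 RO
c24: I6 EX
c25: I6 WR R3
c26: I7→FPADD
c27: I7 RO · I8→FPMUL
c28: I8 RO
c30: I7 EX
c31: I7 WR R3
c33: I8 EX
c34: I8 WR R5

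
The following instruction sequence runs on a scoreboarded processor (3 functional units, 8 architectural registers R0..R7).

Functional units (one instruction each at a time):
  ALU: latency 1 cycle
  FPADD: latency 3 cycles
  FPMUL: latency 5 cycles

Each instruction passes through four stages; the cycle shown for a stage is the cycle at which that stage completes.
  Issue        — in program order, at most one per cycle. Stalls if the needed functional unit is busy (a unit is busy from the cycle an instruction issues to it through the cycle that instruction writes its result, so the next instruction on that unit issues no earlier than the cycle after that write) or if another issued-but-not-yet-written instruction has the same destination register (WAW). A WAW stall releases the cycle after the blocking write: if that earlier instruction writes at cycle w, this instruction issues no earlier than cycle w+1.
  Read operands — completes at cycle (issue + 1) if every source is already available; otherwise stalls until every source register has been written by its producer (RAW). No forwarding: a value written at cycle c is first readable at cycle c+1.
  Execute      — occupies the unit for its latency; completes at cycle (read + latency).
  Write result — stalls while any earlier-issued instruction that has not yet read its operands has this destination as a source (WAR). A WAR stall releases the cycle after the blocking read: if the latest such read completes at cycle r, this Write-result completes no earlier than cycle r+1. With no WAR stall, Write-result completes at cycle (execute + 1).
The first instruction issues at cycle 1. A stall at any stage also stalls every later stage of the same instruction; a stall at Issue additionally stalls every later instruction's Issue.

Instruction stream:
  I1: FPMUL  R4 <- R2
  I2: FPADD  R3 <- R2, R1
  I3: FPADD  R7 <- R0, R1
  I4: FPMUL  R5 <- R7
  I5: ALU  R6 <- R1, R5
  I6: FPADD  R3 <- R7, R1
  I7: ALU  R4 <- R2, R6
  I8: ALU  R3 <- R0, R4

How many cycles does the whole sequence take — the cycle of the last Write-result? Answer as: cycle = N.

[1] I1→FPMUL
[2] I1 RO, I2→FPADD
[3] I2 RO
[6] I2 EX
[7] I1 EX, I2 WR R3
[8] I1 WR R4, I3→FPADD
[9] I3 RO, I4→FPMUL
[10] I5→ALU
[12] I3 EX
[13] I3 WR R7
[14] I4 RO, I6→FPADD
[15] I6 RO
[18] I6 EX
[19] I4 EX, I6 WR R3
[20] I4 WR R5
[21] I5 RO
[22] I5 EX
[23] I5 WR R6
[24] I7→ALU
[25] I7 RO
[26] I7 EX
[27] I7 WR R4
[28] I8→ALU
[29] I8 RO
[30] I8 EX
[31] I8 WR R3

cycle = 31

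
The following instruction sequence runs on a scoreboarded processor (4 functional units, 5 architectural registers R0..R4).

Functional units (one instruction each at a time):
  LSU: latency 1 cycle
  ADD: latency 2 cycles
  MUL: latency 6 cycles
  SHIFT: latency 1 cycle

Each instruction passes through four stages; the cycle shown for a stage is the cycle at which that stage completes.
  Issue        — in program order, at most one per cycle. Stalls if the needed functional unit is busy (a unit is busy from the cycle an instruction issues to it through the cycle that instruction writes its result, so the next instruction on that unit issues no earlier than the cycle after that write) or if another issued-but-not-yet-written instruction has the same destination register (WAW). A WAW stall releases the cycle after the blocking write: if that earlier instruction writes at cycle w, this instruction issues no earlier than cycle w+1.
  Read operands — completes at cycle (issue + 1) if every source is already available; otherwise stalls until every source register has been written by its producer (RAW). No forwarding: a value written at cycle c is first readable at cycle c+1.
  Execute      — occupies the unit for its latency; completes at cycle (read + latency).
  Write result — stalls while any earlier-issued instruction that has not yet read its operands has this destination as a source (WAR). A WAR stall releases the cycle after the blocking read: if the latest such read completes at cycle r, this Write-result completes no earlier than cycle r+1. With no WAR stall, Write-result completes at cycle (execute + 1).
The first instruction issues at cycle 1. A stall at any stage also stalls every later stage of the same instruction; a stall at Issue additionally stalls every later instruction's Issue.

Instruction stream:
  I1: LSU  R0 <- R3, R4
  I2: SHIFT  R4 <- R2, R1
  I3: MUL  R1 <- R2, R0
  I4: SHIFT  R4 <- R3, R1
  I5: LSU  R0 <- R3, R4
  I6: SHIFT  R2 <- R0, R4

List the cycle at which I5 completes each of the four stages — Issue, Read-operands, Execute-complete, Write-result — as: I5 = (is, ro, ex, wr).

I1: IS=1 RO=2 EX=3 WR=4
I2: IS=2 RO=3 EX=4 WR=5
I3: IS=3 RO=5 EX=11 WR=12  [RAW R0: wait I1 write@4]
I4: IS=6 RO=13 EX=14 WR=15  [struct: SHIFT busy until I2 writes@5; RAW R1: wait I3 write@12]
I5: IS=7 RO=16 EX=17 WR=18  [RAW R4: wait I4 write@15]
I6: IS=16 RO=19 EX=20 WR=21  [struct: SHIFT busy until I4 writes@15; RAW R0: wait I5 write@18]

I5 = (7, 16, 17, 18)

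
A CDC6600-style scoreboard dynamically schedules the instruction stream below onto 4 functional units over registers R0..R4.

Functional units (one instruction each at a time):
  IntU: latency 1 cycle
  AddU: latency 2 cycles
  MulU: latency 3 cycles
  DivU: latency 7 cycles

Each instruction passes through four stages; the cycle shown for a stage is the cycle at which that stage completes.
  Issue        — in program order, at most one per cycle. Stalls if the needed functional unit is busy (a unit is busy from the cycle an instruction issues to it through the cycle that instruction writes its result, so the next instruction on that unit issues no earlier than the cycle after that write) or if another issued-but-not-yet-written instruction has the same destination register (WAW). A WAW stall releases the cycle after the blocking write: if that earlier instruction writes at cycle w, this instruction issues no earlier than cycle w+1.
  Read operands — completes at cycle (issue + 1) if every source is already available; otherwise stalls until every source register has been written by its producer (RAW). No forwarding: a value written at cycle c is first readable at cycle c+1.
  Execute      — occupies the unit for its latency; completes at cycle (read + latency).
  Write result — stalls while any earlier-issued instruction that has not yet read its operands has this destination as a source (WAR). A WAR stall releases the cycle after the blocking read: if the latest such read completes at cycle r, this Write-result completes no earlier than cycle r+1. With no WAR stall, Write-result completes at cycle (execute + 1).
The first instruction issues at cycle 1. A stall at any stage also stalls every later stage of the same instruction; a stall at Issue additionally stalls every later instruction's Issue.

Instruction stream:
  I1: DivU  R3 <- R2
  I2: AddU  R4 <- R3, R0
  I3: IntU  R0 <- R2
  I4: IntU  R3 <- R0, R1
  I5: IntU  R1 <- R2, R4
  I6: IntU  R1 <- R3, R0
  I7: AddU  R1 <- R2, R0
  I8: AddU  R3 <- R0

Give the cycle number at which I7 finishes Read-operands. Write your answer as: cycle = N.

cycle = 26

cycle 1: I1→DivU
cycle 2: I1 RO · I2→AddU
cycle 3: I3→IntU
cycle 4: I3 RO
cycle 5: I3 EX
cycle 9: I1 EX
cycle 10: I1 WR R3
cycle 11: I2 RO
cycle 12: I3 WR R0
cycle 13: I2 EX · I4→IntU
cycle 14: I2 WR R4 · I4 RO
cycle 15: I4 EX
cycle 16: I4 WR R3
cycle 17: I5→IntU
cycle 18: I5 RO
cycle 19: I5 EX
cycle 20: I5 WR R1
cycle 21: I6→IntU
cycle 22: I6 RO
cycle 23: I6 EX
cycle 24: I6 WR R1
cycle 25: I7→AddU
cycle 26: I7 RO
cycle 28: I7 EX
cycle 29: I7 WR R1
cycle 30: I8→AddU
cycle 31: I8 RO
cycle 33: I8 EX
cycle 34: I8 WR R3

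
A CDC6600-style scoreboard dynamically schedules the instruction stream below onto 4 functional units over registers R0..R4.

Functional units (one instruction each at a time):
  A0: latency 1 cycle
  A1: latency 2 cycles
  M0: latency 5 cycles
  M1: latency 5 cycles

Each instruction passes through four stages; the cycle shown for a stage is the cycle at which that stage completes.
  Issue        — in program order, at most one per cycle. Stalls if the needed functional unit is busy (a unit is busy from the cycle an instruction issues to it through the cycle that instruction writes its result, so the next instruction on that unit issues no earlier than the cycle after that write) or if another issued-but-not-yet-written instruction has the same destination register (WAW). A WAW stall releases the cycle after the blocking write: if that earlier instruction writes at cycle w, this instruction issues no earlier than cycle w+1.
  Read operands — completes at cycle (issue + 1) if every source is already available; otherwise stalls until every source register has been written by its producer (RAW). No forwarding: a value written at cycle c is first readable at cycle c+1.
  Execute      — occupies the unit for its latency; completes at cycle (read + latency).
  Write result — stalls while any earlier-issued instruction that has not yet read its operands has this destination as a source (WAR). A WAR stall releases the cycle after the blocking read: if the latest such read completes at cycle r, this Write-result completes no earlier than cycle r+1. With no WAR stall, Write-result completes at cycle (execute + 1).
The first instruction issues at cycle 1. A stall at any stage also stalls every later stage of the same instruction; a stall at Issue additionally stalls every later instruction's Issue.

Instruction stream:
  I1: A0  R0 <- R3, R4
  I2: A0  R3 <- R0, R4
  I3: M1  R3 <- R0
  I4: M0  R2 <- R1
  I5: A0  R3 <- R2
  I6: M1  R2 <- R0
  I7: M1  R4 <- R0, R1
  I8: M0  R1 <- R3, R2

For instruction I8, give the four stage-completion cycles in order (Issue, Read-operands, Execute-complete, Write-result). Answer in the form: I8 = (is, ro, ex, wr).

I8 = (27, 28, 33, 34)

c1: I1→A0
c2: I1 RO
c3: I1 EX
c4: I1 WR R0
c5: I2→A0
c6: I2 RO
c7: I2 EX
c8: I2 WR R3
c9: I3→M1
c10: I3 RO · I4→M0
c11: I4 RO
c15: I3 EX
c16: I3 WR R3 · I4 EX
c17: I4 WR R2 · I5→A0
c18: I5 RO · I6→M1
c19: I5 EX · I6 RO
c20: I5 WR R3
c24: I6 EX
c25: I6 WR R2
c26: I7→M1
c27: I7 RO · I8→M0
c28: I8 RO
c32: I7 EX
c33: I7 WR R4 · I8 EX
c34: I8 WR R1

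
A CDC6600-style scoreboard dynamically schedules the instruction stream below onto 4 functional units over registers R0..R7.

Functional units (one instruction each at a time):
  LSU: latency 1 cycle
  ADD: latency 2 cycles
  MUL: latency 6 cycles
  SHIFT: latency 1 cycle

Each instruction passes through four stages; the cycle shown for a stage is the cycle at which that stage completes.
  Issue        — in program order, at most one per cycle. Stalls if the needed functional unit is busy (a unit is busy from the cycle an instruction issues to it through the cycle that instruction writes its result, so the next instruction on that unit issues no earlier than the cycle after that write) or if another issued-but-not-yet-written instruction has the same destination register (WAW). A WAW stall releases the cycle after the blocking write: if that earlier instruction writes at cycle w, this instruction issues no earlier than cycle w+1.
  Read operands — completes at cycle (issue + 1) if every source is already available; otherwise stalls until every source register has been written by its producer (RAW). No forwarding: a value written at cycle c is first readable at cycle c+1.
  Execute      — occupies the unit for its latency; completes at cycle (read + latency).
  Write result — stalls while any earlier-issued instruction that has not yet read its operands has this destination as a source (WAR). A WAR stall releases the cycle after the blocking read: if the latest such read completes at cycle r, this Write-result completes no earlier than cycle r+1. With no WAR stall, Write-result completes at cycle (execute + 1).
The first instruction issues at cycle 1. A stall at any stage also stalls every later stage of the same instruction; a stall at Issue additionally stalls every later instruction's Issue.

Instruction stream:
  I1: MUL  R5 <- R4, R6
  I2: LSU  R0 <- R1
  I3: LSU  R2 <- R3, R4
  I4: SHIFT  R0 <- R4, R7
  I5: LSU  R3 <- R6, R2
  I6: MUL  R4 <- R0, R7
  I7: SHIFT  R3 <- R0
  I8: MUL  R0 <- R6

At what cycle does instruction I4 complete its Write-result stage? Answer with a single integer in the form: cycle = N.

cycle = 10

cycle 1: I1 dispatched to MUL
cycle 2: I1 operands ready | I2 dispatched to LSU
cycle 3: I2 operands ready
cycle 4: I2 complete
cycle 5: R0←I2
cycle 6: I3 dispatched to LSU
cycle 7: I3 operands ready | I4 dispatched to SHIFT
cycle 8: I1 complete | I3 complete | I4 operands ready
cycle 9: R5←I1 | R2←I3 | I4 complete
cycle 10: R0←I4 | I5 dispatched to LSU
cycle 11: I5 operands ready | I6 dispatched to MUL
cycle 12: I5 complete | I6 operands ready
cycle 13: R3←I5
cycle 14: I7 dispatched to SHIFT
cycle 15: I7 operands ready
cycle 16: I7 complete
cycle 17: R3←I7
cycle 18: I6 complete
cycle 19: R4←I6
cycle 20: I8 dispatched to MUL
cycle 21: I8 operands ready
cycle 27: I8 complete
cycle 28: R0←I8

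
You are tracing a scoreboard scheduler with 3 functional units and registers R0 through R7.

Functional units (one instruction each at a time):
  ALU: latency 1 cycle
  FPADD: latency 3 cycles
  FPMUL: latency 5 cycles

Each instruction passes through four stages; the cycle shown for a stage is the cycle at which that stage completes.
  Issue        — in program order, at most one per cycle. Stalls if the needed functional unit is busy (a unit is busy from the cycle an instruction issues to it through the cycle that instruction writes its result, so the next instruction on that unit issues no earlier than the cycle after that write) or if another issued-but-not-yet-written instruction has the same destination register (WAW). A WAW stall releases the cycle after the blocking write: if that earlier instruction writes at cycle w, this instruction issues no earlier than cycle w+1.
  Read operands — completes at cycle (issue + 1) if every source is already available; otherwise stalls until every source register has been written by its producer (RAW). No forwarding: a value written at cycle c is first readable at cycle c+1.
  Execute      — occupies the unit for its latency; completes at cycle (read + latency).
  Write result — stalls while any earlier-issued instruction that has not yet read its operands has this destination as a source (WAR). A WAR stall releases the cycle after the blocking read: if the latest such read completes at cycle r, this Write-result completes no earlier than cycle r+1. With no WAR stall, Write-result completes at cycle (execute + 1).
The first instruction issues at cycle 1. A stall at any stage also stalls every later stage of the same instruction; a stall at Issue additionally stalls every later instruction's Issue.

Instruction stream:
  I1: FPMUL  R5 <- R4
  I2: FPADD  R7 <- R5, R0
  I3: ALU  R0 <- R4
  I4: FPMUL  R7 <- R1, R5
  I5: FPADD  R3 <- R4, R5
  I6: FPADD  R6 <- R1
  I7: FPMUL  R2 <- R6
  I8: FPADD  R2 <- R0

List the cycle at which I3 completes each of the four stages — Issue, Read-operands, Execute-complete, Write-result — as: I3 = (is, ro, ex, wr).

1) issue 1, read 2, done 7, write 8
2) issue 2, read 9, done 12, write 13  <RAW R5: wait I1 write@8>
3) issue 3, read 4, done 5, write 10  <WAR R0: wait I2 read@9>
4) issue 14, read 15, done 20, write 21  <WAW R7: wait I2 write@13>
5) issue 15, read 16, done 19, write 20
6) issue 21, read 22, done 25, write 26  <struct: FPADD busy until I5 writes@20>
7) issue 22, read 27, done 32, write 33  <RAW R6: wait I6 write@26>
8) issue 34, read 35, done 38, write 39  <WAW R2: wait I7 write@33>

I3 = (3, 4, 5, 10)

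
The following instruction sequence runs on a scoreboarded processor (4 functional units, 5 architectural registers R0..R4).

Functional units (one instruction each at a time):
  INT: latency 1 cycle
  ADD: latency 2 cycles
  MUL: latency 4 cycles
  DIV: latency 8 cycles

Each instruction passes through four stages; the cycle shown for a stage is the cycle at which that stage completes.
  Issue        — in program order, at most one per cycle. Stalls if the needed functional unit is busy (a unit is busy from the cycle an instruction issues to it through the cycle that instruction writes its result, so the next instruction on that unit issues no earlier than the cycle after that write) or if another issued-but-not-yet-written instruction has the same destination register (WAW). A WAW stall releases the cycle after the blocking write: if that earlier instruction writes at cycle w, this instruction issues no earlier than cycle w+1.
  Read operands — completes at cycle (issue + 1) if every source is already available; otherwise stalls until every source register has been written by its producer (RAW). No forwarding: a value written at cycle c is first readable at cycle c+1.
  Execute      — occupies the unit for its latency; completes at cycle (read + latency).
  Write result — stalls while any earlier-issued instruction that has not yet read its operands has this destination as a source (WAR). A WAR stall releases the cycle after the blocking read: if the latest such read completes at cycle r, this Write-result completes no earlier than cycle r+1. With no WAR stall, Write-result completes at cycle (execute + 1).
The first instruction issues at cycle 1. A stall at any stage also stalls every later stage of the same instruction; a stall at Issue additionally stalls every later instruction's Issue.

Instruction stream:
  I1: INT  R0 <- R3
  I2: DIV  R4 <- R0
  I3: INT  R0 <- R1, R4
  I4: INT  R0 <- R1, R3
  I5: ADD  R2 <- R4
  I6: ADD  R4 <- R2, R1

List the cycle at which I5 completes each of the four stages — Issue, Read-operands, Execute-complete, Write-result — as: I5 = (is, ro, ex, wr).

I1  is:1  ro:2  ex:3  wr:4
I2  is:2  ro:5  ex:13  wr:14  — RAW R0: wait I1 write@4
I3  is:5  ro:15  ex:16  wr:17  — struct: INT busy until I1 writes@4, RAW R4: wait I2 write@14
I4  is:18  ro:19  ex:20  wr:21  — struct: INT busy until I3 writes@17
I5  is:19  ro:20  ex:22  wr:23
I6  is:24  ro:25  ex:27  wr:28  — struct: ADD busy until I5 writes@23

I5 = (19, 20, 22, 23)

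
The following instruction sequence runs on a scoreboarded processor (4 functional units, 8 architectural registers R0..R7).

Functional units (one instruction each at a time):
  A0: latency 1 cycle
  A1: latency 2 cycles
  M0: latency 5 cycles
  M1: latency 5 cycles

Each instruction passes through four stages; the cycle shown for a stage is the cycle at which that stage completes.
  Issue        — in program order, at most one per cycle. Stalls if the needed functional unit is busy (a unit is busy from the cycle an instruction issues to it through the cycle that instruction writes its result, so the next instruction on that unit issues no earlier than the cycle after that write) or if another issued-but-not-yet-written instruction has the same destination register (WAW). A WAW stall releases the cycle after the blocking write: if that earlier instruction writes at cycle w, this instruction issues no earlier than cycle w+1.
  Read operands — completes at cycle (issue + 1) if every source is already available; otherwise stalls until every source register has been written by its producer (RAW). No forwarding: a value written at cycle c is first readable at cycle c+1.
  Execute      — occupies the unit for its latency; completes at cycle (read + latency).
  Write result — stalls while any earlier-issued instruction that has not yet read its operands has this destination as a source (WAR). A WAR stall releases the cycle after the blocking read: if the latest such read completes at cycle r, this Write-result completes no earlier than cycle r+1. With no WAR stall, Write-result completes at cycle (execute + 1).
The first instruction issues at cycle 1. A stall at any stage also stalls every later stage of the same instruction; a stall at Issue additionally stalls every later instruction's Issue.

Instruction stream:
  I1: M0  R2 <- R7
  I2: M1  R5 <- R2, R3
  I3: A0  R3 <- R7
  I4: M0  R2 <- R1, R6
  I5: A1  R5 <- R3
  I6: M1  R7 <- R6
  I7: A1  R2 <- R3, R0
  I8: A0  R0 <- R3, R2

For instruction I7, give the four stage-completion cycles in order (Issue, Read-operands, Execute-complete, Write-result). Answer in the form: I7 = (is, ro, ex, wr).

I7 = (21, 22, 24, 25)

I1  is:1  ro:2  ex:7  wr:8
I2  is:2  ro:9  ex:14  wr:15  — RAW R2: wait I1 write@8
I3  is:3  ro:4  ex:5  wr:10  — WAR R3: wait I2 read@9
I4  is:9  ro:10  ex:15  wr:16  — struct: M0 busy until I1 writes@8
I5  is:16  ro:17  ex:19  wr:20  — WAW R5: wait I2 write@15
I6  is:17  ro:18  ex:23  wr:24
I7  is:21  ro:22  ex:24  wr:25  — struct: A1 busy until I5 writes@20
I8  is:22  ro:26  ex:27  wr:28  — RAW R2: wait I7 write@25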